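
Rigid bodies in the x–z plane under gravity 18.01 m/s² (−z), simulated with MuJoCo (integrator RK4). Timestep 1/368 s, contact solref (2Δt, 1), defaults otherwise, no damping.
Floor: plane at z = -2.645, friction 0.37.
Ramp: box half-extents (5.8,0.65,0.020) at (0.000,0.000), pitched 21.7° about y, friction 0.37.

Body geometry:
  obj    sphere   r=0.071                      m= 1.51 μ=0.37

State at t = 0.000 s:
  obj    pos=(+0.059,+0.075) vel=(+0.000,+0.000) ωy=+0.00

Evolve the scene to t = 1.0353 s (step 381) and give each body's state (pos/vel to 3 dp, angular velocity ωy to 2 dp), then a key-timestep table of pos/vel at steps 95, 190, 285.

State at t = 1.0353 s:
  obj    pos=(+2.428,-0.868) vel=(+4.576,-1.821) ωy=+69.35

Key-timestep trajectory:
   step    t(s)  obj.x    obj.z    obj.vx   obj.vz 
     95  0.2582   +0.206  +0.016  +1.141  -0.454
    190  0.5163   +0.648  -0.160  +2.282  -0.908
    285  0.7745   +1.384  -0.453  +3.423  -1.362


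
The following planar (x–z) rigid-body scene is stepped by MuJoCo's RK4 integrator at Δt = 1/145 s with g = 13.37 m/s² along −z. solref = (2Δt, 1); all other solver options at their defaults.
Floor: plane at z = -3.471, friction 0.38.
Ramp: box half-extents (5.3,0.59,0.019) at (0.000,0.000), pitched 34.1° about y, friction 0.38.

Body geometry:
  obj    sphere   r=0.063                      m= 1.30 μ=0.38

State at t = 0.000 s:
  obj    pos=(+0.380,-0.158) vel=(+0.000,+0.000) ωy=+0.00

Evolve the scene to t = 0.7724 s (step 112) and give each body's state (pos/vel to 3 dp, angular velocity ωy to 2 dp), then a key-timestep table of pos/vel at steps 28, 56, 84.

State at t = 0.7724 s:
  obj    pos=(+1.703,-1.054) vel=(+3.425,-2.319) ωy=+65.63

Key-timestep trajectory:
   step    t(s)  obj.x    obj.z    obj.vx   obj.vz 
     28  0.1931   +0.463  -0.214  +0.856  -0.580
     56  0.3862   +0.711  -0.382  +1.712  -1.159
     84  0.5793   +1.124  -0.662  +2.568  -1.739


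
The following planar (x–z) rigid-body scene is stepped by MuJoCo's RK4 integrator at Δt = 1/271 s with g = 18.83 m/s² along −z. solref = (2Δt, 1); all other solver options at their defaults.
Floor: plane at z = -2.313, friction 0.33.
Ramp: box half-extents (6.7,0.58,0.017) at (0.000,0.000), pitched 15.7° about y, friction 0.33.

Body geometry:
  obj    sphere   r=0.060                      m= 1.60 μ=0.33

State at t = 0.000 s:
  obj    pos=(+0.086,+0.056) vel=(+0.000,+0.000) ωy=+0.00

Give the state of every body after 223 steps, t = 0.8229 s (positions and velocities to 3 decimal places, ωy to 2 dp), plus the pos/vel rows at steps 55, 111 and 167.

State at t = 0.8229 s:
  obj    pos=(+1.272,-0.278) vel=(+2.883,-0.810) ωy=+49.91

Key-timestep trajectory:
   step    t(s)  obj.x    obj.z    obj.vx   obj.vz 
     55  0.2030   +0.158  +0.036  +0.711  -0.200
    111  0.4096   +0.380  -0.027  +1.435  -0.403
    167  0.6162   +0.751  -0.131  +2.159  -0.607


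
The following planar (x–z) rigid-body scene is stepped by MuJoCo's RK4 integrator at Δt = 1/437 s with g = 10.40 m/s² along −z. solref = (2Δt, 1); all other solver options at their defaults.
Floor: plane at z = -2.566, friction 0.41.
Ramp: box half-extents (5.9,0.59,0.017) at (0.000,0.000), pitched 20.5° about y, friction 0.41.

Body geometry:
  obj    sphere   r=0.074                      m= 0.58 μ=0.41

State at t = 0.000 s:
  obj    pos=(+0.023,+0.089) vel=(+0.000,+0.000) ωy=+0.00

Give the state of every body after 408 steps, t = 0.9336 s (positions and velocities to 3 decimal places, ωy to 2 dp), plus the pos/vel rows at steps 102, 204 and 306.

State at t = 0.9336 s:
  obj    pos=(+1.085,-0.309) vel=(+2.275,-0.851) ωy=+32.82

Key-timestep trajectory:
   step    t(s)  obj.x    obj.z    obj.vx   obj.vz 
    102  0.2334   +0.089  +0.064  +0.569  -0.213
    204  0.4668   +0.288  -0.011  +1.138  -0.425
    306  0.7002   +0.620  -0.135  +1.706  -0.638


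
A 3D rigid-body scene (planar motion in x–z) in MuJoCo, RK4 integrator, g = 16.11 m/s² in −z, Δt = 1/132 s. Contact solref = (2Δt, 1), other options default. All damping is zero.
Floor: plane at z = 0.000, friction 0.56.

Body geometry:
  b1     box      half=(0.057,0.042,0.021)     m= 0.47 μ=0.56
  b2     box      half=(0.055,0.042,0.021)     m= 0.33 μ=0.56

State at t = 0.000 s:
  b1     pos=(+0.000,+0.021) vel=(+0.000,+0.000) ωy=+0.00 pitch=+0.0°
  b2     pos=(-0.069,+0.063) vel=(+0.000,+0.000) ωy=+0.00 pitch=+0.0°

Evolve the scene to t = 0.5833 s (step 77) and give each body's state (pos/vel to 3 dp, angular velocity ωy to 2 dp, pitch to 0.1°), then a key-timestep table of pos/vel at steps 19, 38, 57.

State at t = 0.5833 s:
  b1     pos=(+0.000,+0.021) vel=(+0.001,+0.000) ωy=+0.00 pitch=+0.0°
  b2     pos=(-0.078,+0.052) vel=(-0.001,-0.001) ωy=+0.03 pitch=-40.3°

Key-timestep trajectory:
   step    t(s)  b1.x    b1.z    b1.vx   b1.vz   b2.x    b2.z    b2.vx   b2.vz 
     19  0.1439   +0.000  +0.021  +0.000  +0.000   -0.082  +0.052  +0.035  +0.092
     38  0.2879   +0.000  +0.021  +0.001  +0.000   -0.078  +0.052  -0.002  +0.000
     57  0.4318   +0.000  +0.021  +0.001  +0.000   -0.078  +0.052  -0.001  -0.001


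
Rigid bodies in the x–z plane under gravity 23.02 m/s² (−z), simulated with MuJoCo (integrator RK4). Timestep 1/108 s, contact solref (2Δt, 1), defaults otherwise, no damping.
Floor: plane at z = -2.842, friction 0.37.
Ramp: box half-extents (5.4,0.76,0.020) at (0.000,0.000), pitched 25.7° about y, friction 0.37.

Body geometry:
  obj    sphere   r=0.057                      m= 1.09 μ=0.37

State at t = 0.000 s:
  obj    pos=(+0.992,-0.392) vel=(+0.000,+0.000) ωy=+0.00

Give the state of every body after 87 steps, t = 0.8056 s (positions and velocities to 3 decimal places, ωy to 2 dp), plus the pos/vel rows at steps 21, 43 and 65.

State at t = 0.8056 s:
  obj    pos=(+3.077,-1.395) vel=(+5.175,-2.491) ωy=+100.76

Key-timestep trajectory:
   step    t(s)  obj.x    obj.z    obj.vx   obj.vz 
     21  0.1944   +1.114  -0.451  +1.250  -0.601
     43  0.3981   +1.501  -0.637  +2.558  -1.231
     65  0.6019   +2.156  -0.952  +3.867  -1.861


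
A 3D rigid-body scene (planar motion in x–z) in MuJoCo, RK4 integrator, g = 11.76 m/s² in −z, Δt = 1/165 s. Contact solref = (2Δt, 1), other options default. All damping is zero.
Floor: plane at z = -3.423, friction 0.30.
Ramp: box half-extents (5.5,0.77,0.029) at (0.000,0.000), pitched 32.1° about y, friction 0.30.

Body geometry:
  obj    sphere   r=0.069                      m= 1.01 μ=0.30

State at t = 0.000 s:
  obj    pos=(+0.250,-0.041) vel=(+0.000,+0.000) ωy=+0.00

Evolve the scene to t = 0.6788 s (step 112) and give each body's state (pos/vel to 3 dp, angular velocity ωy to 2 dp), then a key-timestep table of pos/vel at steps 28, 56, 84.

State at t = 0.6788 s:
  obj    pos=(+1.121,-0.588) vel=(+2.567,-1.610) ωy=+43.89

Key-timestep trajectory:
   step    t(s)  obj.x    obj.z    obj.vx   obj.vz 
     28  0.1697   +0.304  -0.075  +0.642  -0.403
     56  0.3394   +0.468  -0.178  +1.284  -0.805
     84  0.5091   +0.740  -0.349  +1.925  -1.208


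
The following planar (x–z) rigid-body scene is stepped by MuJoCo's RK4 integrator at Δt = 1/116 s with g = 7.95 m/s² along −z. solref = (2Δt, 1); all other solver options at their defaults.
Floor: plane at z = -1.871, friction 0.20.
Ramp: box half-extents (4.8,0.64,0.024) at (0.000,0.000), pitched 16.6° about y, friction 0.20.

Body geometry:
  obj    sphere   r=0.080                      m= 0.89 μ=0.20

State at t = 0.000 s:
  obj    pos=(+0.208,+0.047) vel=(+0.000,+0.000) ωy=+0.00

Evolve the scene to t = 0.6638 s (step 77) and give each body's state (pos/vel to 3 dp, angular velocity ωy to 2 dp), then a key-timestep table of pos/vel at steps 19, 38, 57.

State at t = 0.6638 s:
  obj    pos=(+0.551,-0.056) vel=(+1.032,-0.308) ωy=+13.45

Key-timestep trajectory:
   step    t(s)  obj.x    obj.z    obj.vx   obj.vz 
     19  0.1638   +0.229  +0.040  +0.255  -0.076
     38  0.3276   +0.291  +0.022  +0.509  -0.152
     57  0.4914   +0.396  -0.009  +0.764  -0.228


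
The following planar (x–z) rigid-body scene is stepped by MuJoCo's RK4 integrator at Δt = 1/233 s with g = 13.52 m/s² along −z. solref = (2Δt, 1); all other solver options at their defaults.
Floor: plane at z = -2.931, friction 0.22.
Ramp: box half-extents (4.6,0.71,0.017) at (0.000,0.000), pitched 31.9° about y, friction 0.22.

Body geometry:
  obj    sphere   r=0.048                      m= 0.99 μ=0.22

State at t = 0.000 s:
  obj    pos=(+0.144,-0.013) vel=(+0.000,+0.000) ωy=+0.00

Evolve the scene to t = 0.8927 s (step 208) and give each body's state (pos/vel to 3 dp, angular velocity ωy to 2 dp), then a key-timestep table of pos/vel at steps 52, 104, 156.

State at t = 0.8927 s:
  obj    pos=(+1.871,-1.088) vel=(+3.868,-2.408) ωy=+94.88

Key-timestep trajectory:
   step    t(s)  obj.x    obj.z    obj.vx   obj.vz 
     52  0.2232   +0.252  -0.080  +0.967  -0.602
    104  0.4464   +0.576  -0.282  +1.934  -1.204
    156  0.6695   +1.115  -0.618  +2.901  -1.806


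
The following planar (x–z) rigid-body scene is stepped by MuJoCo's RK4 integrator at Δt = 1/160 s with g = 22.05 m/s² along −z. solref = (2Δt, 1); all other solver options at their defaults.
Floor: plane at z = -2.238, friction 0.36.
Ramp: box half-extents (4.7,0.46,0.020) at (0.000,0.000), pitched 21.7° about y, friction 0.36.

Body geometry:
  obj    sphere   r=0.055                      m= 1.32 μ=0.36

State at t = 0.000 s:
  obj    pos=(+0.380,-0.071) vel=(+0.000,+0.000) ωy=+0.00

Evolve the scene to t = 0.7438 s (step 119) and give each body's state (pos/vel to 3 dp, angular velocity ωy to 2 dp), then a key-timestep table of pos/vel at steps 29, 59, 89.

State at t = 0.7438 s:
  obj    pos=(+1.877,-0.666) vel=(+4.024,-1.601) ωy=+78.73

Key-timestep trajectory:
   step    t(s)  obj.x    obj.z    obj.vx   obj.vz 
     29  0.1813   +0.469  -0.106  +0.981  -0.390
     59  0.3688   +0.748  -0.217  +1.995  -0.794
     89  0.5563   +1.217  -0.404  +3.010  -1.198


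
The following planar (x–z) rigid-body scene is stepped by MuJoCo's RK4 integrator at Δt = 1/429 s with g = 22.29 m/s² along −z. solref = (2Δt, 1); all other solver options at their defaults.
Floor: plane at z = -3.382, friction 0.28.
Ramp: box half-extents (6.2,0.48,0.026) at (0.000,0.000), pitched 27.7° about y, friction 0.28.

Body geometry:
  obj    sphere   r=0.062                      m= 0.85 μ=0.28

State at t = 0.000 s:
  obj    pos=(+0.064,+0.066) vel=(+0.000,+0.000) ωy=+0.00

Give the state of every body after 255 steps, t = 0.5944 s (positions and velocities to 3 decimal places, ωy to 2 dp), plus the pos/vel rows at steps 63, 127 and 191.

State at t = 0.5944 s:
  obj    pos=(+1.222,-0.542) vel=(+3.895,-2.045) ωy=+70.94

Key-timestep trajectory:
   step    t(s)  obj.x    obj.z    obj.vx   obj.vz 
     63  0.1469   +0.135  +0.029  +0.962  -0.505
    127  0.2960   +0.351  -0.085  +1.940  -1.019
    191  0.4452   +0.713  -0.275  +2.918  -1.532


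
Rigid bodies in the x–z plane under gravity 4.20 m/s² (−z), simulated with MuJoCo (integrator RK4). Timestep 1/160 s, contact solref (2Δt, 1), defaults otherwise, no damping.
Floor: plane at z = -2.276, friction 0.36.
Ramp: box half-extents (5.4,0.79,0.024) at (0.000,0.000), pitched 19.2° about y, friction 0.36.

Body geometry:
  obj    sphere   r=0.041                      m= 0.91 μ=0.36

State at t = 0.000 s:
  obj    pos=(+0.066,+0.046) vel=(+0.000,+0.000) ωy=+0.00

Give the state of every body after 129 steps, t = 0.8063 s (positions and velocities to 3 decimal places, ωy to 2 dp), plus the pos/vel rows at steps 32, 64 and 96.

State at t = 0.8063 s:
  obj    pos=(+0.369,-0.060) vel=(+0.751,-0.262) ωy=+19.40

Key-timestep trajectory:
   step    t(s)  obj.x    obj.z    obj.vx   obj.vz 
     32  0.2000   +0.085  +0.039  +0.186  -0.065
     64  0.4000   +0.141  +0.020  +0.373  -0.130
     96  0.6000   +0.234  -0.013  +0.559  -0.195


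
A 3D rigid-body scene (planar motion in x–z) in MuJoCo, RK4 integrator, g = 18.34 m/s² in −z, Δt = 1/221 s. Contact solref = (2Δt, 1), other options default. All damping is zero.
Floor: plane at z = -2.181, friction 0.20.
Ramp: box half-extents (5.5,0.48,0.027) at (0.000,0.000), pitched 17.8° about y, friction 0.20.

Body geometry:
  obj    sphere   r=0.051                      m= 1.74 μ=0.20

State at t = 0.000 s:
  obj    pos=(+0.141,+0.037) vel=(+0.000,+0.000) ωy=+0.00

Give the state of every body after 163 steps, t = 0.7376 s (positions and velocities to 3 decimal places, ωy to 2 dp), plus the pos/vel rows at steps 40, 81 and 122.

State at t = 0.7376 s:
  obj    pos=(+1.178,-0.296) vel=(+2.812,-0.903) ωy=+57.90

Key-timestep trajectory:
   step    t(s)  obj.x    obj.z    obj.vx   obj.vz 
     40  0.1810   +0.203  +0.017  +0.690  -0.222
     81  0.3665   +0.397  -0.046  +1.398  -0.449
    122  0.5520   +0.722  -0.150  +2.105  -0.676


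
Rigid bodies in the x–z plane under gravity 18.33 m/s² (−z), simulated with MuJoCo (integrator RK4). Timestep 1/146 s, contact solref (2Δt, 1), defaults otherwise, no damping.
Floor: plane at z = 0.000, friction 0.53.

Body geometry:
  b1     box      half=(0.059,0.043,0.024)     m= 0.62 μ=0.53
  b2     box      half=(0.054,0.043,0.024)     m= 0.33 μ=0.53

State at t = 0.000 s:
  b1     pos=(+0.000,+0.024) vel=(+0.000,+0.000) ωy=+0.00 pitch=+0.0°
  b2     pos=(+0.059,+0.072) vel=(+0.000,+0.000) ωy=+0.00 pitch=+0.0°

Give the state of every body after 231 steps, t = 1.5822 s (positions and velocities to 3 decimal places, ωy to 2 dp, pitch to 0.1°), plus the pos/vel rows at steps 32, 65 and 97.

State at t = 1.5822 s:
  b1     pos=(+0.000,+0.024) vel=(+0.000,+0.000) ωy=+0.00 pitch=+0.0°
  b2     pos=(+0.194,+0.024) vel=(+0.000,+0.000) ωy=+0.00 pitch=+180.0°

Key-timestep trajectory:
   step    t(s)  b1.x    b1.z    b1.vx   b1.vz   b2.x    b2.z    b2.vx   b2.vz 
     32  0.2192   +0.000  +0.024  +0.000  +0.000   +0.060  +0.072  +0.021  -0.001
     65  0.4452   +0.000  +0.024  +0.000  +0.000   +0.094  +0.058  +0.344  +0.016
     97  0.6644   +0.000  +0.024  +0.000  +0.000   +0.148  +0.058  +0.243  -0.047


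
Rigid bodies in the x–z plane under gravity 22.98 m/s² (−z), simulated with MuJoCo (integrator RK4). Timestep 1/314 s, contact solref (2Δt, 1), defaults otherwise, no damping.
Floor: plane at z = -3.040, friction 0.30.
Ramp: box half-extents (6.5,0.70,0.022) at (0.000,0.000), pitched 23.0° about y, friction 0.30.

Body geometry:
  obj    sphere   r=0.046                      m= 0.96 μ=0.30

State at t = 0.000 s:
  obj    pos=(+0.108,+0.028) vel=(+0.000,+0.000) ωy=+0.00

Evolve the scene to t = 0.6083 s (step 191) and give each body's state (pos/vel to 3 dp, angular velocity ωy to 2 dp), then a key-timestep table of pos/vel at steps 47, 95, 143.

State at t = 0.6083 s:
  obj    pos=(+1.200,-0.436) vel=(+3.591,-1.524) ωy=+84.80

Key-timestep trajectory:
   step    t(s)  obj.x    obj.z    obj.vx   obj.vz 
     47  0.1497   +0.174  +0.000  +0.884  -0.375
     95  0.3025   +0.378  -0.087  +1.786  -0.758
    143  0.4554   +0.720  -0.232  +2.689  -1.141


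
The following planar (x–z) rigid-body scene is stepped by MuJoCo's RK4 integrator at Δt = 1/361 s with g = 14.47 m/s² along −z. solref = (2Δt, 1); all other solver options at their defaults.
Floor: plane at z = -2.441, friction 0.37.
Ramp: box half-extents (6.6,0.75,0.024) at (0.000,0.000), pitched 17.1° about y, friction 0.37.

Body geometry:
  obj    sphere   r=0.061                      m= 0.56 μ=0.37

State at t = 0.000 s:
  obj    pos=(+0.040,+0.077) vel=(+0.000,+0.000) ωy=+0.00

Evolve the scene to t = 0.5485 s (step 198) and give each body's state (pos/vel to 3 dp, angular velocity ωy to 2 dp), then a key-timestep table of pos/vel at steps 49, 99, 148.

State at t = 0.5485 s:
  obj    pos=(+0.477,-0.058) vel=(+1.593,-0.490) ωy=+27.32

Key-timestep trajectory:
   step    t(s)  obj.x    obj.z    obj.vx   obj.vz 
     49  0.1357   +0.067  +0.068  +0.394  -0.121
     99  0.2742   +0.149  +0.043  +0.797  -0.245
    148  0.4100   +0.284  +0.002  +1.191  -0.366


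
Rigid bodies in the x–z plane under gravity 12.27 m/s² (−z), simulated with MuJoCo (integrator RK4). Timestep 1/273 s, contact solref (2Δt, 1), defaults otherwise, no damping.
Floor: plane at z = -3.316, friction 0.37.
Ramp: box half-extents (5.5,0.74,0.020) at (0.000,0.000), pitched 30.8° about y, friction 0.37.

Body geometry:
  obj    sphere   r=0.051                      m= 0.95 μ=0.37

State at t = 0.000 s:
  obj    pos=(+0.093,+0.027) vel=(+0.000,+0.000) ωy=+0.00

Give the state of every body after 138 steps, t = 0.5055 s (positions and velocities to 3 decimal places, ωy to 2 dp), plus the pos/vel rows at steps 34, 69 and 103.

State at t = 0.5055 s:
  obj    pos=(+0.586,-0.266) vel=(+1.949,-1.162) ωy=+44.47

Key-timestep trajectory:
   step    t(s)  obj.x    obj.z    obj.vx   obj.vz 
     34  0.1245   +0.123  +0.009  +0.480  -0.286
     69  0.2527   +0.216  -0.046  +0.974  -0.581
    103  0.3773   +0.368  -0.136  +1.454  -0.867


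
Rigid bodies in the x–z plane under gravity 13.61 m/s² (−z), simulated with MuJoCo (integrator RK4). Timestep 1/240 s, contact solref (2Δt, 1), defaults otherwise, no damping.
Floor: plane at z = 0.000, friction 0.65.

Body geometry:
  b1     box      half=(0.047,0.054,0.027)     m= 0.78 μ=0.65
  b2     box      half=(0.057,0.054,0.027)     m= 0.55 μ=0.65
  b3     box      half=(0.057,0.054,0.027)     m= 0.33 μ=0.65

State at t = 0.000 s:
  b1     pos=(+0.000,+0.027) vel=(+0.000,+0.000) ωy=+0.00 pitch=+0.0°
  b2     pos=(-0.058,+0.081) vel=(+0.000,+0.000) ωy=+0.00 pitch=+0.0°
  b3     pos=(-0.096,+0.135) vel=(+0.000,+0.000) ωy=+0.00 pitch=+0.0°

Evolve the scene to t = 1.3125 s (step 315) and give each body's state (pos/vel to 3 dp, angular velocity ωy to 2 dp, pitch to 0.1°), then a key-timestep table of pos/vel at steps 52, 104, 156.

State at t = 1.3125 s:
  b1     pos=(+0.000,+0.027) vel=(+0.000,+0.000) ωy=+0.00 pitch=+0.0°
  b2     pos=(-0.116,+0.057) vel=(+0.000,+0.000) ωy=+0.00 pitch=-90.0°
  b3     pos=(-0.191,+0.057) vel=(+0.000,+0.000) ωy=+0.00 pitch=-90.0°

Key-timestep trajectory:
   step    t(s)  b1.x    b1.z    b1.vx   b1.vz   b2.x    b2.z    b2.vx   b2.vz   b3.x    b3.z    b3.vx   b3.vz 
     52  0.2167   +0.000  +0.027  +0.000  +0.000   -0.091  +0.063  -0.216  -0.010   -0.163  +0.063  -0.212  +0.006
    104  0.4333   +0.000  +0.027  +0.000  +0.000   -0.128  +0.061  +0.061  -0.015   -0.205  +0.062  +0.007  -0.002
    156  0.6500   +0.000  +0.027  +0.000  +0.000   -0.118  +0.058  -0.051  +0.036   -0.190  +0.057  -0.173  -0.094


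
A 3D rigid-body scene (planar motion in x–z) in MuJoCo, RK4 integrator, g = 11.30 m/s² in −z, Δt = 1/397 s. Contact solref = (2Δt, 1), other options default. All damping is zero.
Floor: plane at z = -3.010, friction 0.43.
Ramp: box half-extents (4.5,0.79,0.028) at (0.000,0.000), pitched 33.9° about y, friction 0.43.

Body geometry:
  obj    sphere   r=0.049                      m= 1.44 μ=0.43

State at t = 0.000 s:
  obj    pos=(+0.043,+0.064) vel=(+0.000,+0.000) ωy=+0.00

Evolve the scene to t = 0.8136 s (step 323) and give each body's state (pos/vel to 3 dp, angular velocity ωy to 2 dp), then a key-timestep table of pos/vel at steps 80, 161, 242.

State at t = 0.8136 s:
  obj    pos=(+1.280,-0.767) vel=(+3.040,-2.043) ωy=+74.74

Key-timestep trajectory:
   step    t(s)  obj.x    obj.z    obj.vx   obj.vz 
     80  0.2015   +0.119  +0.013  +0.753  -0.506
    161  0.4055   +0.350  -0.143  +1.515  -1.018
    242  0.6096   +0.737  -0.403  +2.278  -1.531


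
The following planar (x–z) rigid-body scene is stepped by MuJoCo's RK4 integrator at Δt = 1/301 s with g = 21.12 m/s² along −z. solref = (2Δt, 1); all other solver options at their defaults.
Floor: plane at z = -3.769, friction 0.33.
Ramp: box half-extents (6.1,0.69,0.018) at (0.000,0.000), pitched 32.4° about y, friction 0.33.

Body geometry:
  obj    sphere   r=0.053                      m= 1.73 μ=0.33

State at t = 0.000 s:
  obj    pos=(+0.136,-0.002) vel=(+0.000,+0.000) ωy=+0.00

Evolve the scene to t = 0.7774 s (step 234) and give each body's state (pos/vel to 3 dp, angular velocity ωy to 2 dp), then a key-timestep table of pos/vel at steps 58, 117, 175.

State at t = 0.7774 s:
  obj    pos=(+2.199,-1.311) vel=(+5.306,-3.367) ωy=+118.55

Key-timestep trajectory:
   step    t(s)  obj.x    obj.z    obj.vx   obj.vz 
     58  0.1927   +0.263  -0.083  +1.315  -0.835
    117  0.3887   +0.652  -0.329  +2.653  -1.684
    175  0.5814   +1.290  -0.734  +3.968  -2.518


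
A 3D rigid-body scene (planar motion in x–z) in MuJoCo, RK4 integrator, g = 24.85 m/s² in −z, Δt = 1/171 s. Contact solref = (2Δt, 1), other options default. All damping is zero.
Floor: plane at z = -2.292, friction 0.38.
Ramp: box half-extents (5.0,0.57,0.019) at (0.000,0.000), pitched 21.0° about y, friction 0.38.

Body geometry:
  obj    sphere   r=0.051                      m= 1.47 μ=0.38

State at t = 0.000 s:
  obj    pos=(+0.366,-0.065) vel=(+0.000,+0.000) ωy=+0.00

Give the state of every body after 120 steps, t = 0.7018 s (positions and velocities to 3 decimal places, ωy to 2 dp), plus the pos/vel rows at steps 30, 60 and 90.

State at t = 0.7018 s:
  obj    pos=(+1.828,-0.627) vel=(+4.167,-1.599) ωy=+87.50

Key-timestep trajectory:
   step    t(s)  obj.x    obj.z    obj.vx   obj.vz 
     30  0.1754   +0.457  -0.101  +1.042  -0.400
     60  0.3509   +0.731  -0.206  +2.083  -0.800
     90  0.5263   +1.188  -0.381  +3.125  -1.200


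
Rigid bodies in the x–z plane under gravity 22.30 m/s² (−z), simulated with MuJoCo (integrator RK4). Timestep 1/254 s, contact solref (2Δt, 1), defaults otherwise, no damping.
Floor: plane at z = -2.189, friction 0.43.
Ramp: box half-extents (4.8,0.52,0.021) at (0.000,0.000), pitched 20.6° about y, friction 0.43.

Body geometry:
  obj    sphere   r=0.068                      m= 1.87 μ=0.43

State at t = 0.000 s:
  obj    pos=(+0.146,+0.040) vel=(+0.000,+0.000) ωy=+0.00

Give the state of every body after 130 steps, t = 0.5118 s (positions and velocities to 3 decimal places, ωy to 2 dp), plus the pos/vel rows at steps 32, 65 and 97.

State at t = 0.5118 s:
  obj    pos=(+0.833,-0.218) vel=(+2.685,-1.009) ωy=+42.17

Key-timestep trajectory:
   step    t(s)  obj.x    obj.z    obj.vx   obj.vz 
     32  0.1260   +0.188  +0.025  +0.661  -0.249
     65  0.2559   +0.318  -0.024  +1.343  -0.505
     97  0.3819   +0.529  -0.104  +2.004  -0.753


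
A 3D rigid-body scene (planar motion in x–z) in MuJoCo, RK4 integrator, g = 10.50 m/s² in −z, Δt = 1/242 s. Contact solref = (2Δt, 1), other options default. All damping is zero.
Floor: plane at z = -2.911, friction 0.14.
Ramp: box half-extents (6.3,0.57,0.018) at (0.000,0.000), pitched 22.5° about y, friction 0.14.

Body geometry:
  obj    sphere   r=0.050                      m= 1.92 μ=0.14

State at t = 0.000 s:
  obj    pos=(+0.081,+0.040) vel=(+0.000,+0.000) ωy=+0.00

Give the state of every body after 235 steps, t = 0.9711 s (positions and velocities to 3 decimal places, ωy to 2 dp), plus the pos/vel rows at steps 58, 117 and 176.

State at t = 0.9711 s:
  obj    pos=(+1.331,-0.478) vel=(+2.575,-1.067) ωy=+55.73

Key-timestep trajectory:
   step    t(s)  obj.x    obj.z    obj.vx   obj.vz 
     58  0.2397   +0.157  +0.008  +0.636  -0.263
    117  0.4835   +0.391  -0.088  +1.282  -0.531
    176  0.7273   +0.782  -0.251  +1.929  -0.799


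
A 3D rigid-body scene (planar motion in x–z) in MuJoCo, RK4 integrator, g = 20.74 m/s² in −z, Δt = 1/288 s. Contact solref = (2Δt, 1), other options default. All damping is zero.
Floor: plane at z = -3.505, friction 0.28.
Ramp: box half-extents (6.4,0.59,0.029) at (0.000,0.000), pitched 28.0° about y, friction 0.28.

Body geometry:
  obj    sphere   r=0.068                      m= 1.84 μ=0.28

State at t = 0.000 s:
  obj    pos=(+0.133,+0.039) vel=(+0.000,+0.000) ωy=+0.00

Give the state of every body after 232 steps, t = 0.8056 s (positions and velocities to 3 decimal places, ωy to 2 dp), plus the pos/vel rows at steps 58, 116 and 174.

State at t = 0.8056 s:
  obj    pos=(+2.126,-1.020) vel=(+4.947,-2.630) ωy=+82.38

Key-timestep trajectory:
   step    t(s)  obj.x    obj.z    obj.vx   obj.vz 
     58  0.2014   +0.258  -0.027  +1.237  -0.658
    116  0.4028   +0.631  -0.226  +2.474  -1.315
    174  0.6042   +1.254  -0.557  +3.710  -1.973


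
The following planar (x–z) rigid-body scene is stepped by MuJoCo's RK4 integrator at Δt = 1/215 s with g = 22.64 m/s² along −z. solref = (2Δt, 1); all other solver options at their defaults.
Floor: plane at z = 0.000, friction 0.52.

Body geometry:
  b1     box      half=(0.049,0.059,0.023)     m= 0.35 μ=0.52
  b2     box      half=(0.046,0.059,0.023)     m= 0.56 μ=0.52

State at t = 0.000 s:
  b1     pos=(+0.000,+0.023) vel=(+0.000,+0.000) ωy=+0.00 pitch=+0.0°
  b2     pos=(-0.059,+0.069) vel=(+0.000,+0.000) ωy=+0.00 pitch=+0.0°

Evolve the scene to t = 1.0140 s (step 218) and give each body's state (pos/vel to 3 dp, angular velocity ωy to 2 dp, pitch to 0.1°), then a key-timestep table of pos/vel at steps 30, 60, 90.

State at t = 1.0140 s:
  b1     pos=(+0.000,+0.023) vel=(+0.000,+0.000) ωy=+0.00 pitch=+0.0°
  b2     pos=(-0.106,+0.046) vel=(+0.000,+0.000) ωy=+0.00 pitch=-90.0°

Key-timestep trajectory:
   step    t(s)  b1.x    b1.z    b1.vx   b1.vz   b2.x    b2.z    b2.vx   b2.vz 
     30  0.1395   +0.000  +0.023  +0.000  +0.000   -0.087  +0.051  -0.294  +0.006
     60  0.2791   +0.000  +0.023  +0.000  +0.000   -0.118  +0.050  +0.027  -0.006
     90  0.4186   +0.000  +0.023  +0.000  +0.000   -0.105  +0.047  -0.182  -0.082


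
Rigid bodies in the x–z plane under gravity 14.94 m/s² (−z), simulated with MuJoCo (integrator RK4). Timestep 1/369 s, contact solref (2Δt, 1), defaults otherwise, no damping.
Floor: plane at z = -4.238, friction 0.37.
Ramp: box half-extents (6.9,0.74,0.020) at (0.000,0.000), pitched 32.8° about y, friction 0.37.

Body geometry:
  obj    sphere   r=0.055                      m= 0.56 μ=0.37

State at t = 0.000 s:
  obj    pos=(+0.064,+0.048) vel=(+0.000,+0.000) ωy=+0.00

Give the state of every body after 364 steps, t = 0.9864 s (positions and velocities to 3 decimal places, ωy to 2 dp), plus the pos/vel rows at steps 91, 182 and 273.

State at t = 0.9864 s:
  obj    pos=(+2.428,-1.476) vel=(+4.793,-3.089) ωy=+103.67

Key-timestep trajectory:
   step    t(s)  obj.x    obj.z    obj.vx   obj.vz 
     91  0.2466   +0.212  -0.047  +1.198  -0.772
    182  0.4932   +0.655  -0.333  +2.397  -1.545
    273  0.7398   +1.394  -0.809  +3.595  -2.317


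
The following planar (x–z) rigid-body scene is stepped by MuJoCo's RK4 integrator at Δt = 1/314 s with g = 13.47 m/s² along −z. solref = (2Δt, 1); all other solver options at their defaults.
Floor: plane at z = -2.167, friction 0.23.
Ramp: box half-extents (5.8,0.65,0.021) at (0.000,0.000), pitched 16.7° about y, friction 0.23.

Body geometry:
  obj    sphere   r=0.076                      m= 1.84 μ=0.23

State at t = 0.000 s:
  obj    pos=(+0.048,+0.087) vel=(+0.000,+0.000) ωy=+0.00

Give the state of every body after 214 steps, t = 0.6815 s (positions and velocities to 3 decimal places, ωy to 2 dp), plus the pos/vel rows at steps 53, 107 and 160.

State at t = 0.6815 s:
  obj    pos=(+0.663,-0.098) vel=(+1.805,-0.541) ωy=+24.79

Key-timestep trajectory:
   step    t(s)  obj.x    obj.z    obj.vx   obj.vz 
     53  0.1688   +0.086  +0.076  +0.447  -0.134
    107  0.3408   +0.202  +0.041  +0.903  -0.271
    160  0.5096   +0.392  -0.016  +1.349  -0.405


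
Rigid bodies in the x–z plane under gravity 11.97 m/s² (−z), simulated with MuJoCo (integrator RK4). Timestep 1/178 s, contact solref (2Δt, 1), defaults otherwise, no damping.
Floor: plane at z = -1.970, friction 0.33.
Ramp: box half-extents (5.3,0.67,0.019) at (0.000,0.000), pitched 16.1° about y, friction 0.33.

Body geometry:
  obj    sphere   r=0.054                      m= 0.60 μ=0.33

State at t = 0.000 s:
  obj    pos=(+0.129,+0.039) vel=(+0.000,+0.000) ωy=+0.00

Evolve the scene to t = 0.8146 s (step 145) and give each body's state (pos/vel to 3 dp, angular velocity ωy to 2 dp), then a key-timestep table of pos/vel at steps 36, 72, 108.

State at t = 0.8146 s:
  obj    pos=(+0.885,-0.179) vel=(+1.856,-0.536) ωy=+35.76

Key-timestep trajectory:
   step    t(s)  obj.x    obj.z    obj.vx   obj.vz 
     36  0.2022   +0.176  +0.025  +0.461  -0.133
     72  0.4045   +0.315  -0.015  +0.922  -0.266
    108  0.6067   +0.548  -0.082  +1.382  -0.399


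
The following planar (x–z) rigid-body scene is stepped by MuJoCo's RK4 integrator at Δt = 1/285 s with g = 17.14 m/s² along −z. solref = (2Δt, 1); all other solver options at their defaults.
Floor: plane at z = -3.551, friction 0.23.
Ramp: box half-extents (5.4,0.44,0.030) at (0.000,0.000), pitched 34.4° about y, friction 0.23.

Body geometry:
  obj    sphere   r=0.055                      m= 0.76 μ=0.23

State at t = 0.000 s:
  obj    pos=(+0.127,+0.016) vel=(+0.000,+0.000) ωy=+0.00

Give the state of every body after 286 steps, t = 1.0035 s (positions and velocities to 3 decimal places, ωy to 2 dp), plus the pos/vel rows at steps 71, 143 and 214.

State at t = 1.0035 s:
  obj    pos=(+3.001,-1.952) vel=(+5.728,-3.922) ωy=+126.18

Key-timestep trajectory:
   step    t(s)  obj.x    obj.z    obj.vx   obj.vz 
     71  0.2491   +0.304  -0.105  +1.422  -0.974
    143  0.5018   +0.846  -0.476  +2.864  -1.961
    214  0.7509   +1.736  -1.086  +4.286  -2.935


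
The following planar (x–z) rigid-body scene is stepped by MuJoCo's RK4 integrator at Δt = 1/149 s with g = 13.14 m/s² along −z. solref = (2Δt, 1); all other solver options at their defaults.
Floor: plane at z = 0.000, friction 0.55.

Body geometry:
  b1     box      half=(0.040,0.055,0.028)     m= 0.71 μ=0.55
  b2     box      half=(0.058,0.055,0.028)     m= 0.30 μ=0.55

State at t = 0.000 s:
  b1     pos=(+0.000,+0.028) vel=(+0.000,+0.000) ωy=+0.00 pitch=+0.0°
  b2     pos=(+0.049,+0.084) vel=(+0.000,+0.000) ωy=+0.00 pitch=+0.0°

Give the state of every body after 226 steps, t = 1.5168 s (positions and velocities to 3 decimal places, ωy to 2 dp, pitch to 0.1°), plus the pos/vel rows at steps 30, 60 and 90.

State at t = 1.5168 s:
  b1     pos=(+0.000,+0.028) vel=(+0.000,+0.000) ωy=+0.00 pitch=+0.0°
  b2     pos=(+0.107,+0.058) vel=(+0.000,+0.000) ωy=+0.00 pitch=+90.0°

Key-timestep trajectory:
   step    t(s)  b1.x    b1.z    b1.vx   b1.vz   b2.x    b2.z    b2.vx   b2.vz 
     30  0.2013   +0.000  +0.028  +0.000  +0.000   +0.080  +0.063  +0.262  +0.053
     60  0.4027   +0.000  +0.028  +0.000  +0.000   +0.121  +0.063  -0.006  -0.001
     90  0.6040   +0.000  +0.028  +0.000  +0.000   +0.103  +0.060  +0.102  -0.038


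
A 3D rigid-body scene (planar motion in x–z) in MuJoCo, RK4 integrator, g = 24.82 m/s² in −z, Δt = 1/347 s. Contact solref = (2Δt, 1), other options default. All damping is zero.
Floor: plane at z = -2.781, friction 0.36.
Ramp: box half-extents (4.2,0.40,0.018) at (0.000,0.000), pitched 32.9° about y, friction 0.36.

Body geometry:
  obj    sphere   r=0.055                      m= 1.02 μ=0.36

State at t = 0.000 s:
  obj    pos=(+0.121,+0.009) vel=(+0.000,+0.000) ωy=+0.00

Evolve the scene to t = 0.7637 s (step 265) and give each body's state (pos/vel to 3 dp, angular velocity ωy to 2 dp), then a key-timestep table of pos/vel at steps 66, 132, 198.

State at t = 0.7637 s:
  obj    pos=(+2.479,-1.517) vel=(+6.175,-3.995) ωy=+133.69

Key-timestep trajectory:
   step    t(s)  obj.x    obj.z    obj.vx   obj.vz 
     66  0.1902   +0.267  -0.086  +1.538  -0.995
    132  0.3804   +0.706  -0.370  +3.076  -1.990
    198  0.5706   +1.437  -0.843  +4.614  -2.985


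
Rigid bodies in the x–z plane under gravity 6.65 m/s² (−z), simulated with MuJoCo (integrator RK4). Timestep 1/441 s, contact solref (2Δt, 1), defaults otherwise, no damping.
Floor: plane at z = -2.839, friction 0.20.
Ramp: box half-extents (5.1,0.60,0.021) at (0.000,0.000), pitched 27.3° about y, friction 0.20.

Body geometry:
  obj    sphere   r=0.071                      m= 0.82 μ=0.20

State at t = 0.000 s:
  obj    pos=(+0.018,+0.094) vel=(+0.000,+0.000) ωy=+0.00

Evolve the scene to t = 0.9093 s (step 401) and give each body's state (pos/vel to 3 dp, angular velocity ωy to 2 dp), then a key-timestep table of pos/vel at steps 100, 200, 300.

State at t = 0.9093 s:
  obj    pos=(+0.819,-0.319) vel=(+1.760,-0.909) ωy=+27.90

Key-timestep trajectory:
   step    t(s)  obj.x    obj.z    obj.vx   obj.vz 
    100  0.2268   +0.068  +0.068  +0.439  -0.227
    200  0.4535   +0.217  -0.009  +0.878  -0.453
    300  0.6803   +0.466  -0.137  +1.317  -0.680


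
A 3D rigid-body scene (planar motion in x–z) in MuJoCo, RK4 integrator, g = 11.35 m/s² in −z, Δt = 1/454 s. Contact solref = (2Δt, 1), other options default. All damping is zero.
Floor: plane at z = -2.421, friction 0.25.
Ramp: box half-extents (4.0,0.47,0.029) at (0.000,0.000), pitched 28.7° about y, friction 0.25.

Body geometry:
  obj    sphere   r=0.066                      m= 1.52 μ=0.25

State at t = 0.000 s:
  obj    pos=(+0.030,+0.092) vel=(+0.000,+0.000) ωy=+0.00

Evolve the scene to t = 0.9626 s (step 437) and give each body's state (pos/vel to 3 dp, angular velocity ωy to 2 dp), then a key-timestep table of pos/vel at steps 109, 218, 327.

State at t = 0.9626 s:
  obj    pos=(+1.612,-0.774) vel=(+3.287,-1.800) ωy=+56.77

Key-timestep trajectory:
   step    t(s)  obj.x    obj.z    obj.vx   obj.vz 
    109  0.2401   +0.128  +0.038  +0.820  -0.449
    218  0.4802   +0.424  -0.124  +1.640  -0.898
    327  0.7203   +0.916  -0.393  +2.460  -1.347


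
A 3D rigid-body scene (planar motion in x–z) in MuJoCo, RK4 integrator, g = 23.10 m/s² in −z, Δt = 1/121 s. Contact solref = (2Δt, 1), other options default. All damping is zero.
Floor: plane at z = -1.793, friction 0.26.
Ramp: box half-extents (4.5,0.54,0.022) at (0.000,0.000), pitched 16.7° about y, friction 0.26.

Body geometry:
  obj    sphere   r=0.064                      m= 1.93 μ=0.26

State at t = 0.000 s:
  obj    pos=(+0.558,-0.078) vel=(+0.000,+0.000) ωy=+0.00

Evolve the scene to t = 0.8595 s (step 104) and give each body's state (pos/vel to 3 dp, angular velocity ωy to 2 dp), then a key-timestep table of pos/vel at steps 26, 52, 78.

State at t = 0.8595 s:
  obj    pos=(+2.236,-0.581) vel=(+3.903,-1.171) ωy=+63.66

Key-timestep trajectory:
   step    t(s)  obj.x    obj.z    obj.vx   obj.vz 
     26  0.2149   +0.663  -0.109  +0.976  -0.293
     52  0.4298   +0.978  -0.204  +1.952  -0.586
     78  0.6446   +1.502  -0.361  +2.928  -0.878


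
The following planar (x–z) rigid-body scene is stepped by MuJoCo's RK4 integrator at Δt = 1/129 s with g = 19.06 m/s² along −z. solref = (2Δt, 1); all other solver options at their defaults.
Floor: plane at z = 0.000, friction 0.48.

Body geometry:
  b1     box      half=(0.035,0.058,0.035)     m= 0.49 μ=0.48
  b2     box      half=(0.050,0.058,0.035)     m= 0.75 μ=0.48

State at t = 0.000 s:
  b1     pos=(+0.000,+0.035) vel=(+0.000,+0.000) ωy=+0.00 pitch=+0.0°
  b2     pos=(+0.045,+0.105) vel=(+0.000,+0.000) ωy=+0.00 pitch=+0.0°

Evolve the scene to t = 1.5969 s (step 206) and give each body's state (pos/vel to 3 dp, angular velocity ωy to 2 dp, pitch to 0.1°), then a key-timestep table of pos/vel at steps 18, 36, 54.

State at t = 1.5969 s:
  b1     pos=(+0.000,+0.035) vel=(+0.000,+0.000) ωy=+0.00 pitch=+0.0°
  b2     pos=(+0.094,+0.050) vel=(+0.000,+0.000) ωy=+0.00 pitch=+90.0°

Key-timestep trajectory:
   step    t(s)  b1.x    b1.z    b1.vx   b1.vz   b2.x    b2.z    b2.vx   b2.vz 
     18  0.1395   +0.000  +0.035  +0.000  +0.001   +0.073  +0.077  +0.347  -0.820
     36  0.2791   +0.000  +0.035  +0.000  +0.000   +0.115  +0.059  +0.030  +0.011
     54  0.4186   +0.000  +0.035  +0.000  +0.000   +0.091  +0.050  -0.030  +0.072


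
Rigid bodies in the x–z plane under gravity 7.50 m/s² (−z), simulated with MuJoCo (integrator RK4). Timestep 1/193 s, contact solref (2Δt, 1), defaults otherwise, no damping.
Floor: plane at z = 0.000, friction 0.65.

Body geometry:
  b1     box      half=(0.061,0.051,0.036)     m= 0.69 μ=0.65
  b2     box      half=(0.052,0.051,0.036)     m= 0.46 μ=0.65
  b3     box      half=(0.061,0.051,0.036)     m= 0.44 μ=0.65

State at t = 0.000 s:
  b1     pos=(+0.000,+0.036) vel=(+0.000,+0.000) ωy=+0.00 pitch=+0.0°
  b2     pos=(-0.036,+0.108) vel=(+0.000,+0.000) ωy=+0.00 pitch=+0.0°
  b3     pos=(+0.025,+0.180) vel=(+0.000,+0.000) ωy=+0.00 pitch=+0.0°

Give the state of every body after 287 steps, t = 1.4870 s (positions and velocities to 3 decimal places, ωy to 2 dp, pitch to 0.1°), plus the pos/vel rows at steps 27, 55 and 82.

State at t = 1.4870 s:
  b1     pos=(+0.000,+0.036) vel=(+0.000,+0.000) ωy=+0.00 pitch=+0.0°
  b2     pos=(-0.036,+0.108) vel=(+0.000,+0.000) ωy=+0.00 pitch=+0.0°
  b3     pos=(+0.169,+0.036) vel=(+0.000,+0.000) ωy=+0.00 pitch=+180.0°

Key-timestep trajectory:
   step    t(s)  b1.x    b1.z    b1.vx   b1.vz   b2.x    b2.z    b2.vx   b2.vz   b3.x    b3.z    b3.vx   b3.vz 
     27  0.1399   +0.000  +0.036  +0.000  +0.000   -0.036  +0.108  +0.000  +0.000   +0.034  +0.177  +0.133  -0.068
     55  0.2850   +0.000  +0.036  -0.001  +0.000   -0.036  +0.108  -0.001  +0.000   +0.063  +0.140  +0.388  -0.037
     82  0.4249   +0.000  +0.036  +0.000  +0.000   -0.036  +0.108  +0.000  +0.000   +0.124  +0.097  +0.462  -0.709


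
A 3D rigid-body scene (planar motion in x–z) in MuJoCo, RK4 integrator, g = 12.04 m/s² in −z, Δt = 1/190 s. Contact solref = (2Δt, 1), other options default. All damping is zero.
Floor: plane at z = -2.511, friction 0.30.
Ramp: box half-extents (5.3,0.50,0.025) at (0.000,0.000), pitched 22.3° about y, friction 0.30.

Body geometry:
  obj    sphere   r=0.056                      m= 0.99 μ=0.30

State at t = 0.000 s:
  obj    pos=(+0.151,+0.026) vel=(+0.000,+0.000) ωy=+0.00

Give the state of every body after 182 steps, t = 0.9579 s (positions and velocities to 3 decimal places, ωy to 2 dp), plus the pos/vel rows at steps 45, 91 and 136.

State at t = 0.9579 s:
  obj    pos=(+1.536,-0.543) vel=(+2.892,-1.186) ωy=+55.81

Key-timestep trajectory:
   step    t(s)  obj.x    obj.z    obj.vx   obj.vz 
     45  0.2368   +0.236  -0.009  +0.715  -0.293
     91  0.4789   +0.497  -0.116  +1.446  -0.593
    136  0.7158   +0.924  -0.292  +2.161  -0.886


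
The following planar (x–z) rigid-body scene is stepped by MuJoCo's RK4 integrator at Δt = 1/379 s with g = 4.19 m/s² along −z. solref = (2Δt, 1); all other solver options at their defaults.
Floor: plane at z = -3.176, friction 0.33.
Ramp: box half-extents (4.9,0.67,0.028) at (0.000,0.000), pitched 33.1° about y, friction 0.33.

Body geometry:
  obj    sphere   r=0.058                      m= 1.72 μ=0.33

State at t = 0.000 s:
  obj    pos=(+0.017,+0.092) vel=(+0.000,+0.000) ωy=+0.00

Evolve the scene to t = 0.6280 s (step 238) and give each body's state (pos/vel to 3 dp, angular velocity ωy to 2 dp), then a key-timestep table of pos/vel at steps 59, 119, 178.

State at t = 0.6280 s:
  obj    pos=(+0.287,-0.084) vel=(+0.860,-0.561) ωy=+17.69

Key-timestep trajectory:
   step    t(s)  obj.x    obj.z    obj.vx   obj.vz 
     59  0.1557   +0.033  +0.081  +0.213  -0.139
    119  0.3140   +0.084  +0.048  +0.430  -0.280
    178  0.4697   +0.168  -0.007  +0.643  -0.419


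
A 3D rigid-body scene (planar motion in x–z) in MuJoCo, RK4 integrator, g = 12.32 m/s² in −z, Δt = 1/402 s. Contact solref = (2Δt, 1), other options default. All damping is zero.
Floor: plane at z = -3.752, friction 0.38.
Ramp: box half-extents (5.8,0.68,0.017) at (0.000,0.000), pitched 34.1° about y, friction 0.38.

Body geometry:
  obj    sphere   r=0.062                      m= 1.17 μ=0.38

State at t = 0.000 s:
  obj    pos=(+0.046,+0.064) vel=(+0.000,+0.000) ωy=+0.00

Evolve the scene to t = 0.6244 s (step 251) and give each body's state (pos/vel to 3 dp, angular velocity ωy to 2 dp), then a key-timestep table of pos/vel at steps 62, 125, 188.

State at t = 0.6244 s:
  obj    pos=(+0.843,-0.475) vel=(+2.551,-1.727) ωy=+49.68

Key-timestep trajectory:
   step    t(s)  obj.x    obj.z    obj.vx   obj.vz 
     62  0.1542   +0.095  +0.031  +0.630  -0.427
    125  0.3109   +0.244  -0.070  +1.270  -0.860
    188  0.4677   +0.493  -0.238  +1.911  -1.294
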